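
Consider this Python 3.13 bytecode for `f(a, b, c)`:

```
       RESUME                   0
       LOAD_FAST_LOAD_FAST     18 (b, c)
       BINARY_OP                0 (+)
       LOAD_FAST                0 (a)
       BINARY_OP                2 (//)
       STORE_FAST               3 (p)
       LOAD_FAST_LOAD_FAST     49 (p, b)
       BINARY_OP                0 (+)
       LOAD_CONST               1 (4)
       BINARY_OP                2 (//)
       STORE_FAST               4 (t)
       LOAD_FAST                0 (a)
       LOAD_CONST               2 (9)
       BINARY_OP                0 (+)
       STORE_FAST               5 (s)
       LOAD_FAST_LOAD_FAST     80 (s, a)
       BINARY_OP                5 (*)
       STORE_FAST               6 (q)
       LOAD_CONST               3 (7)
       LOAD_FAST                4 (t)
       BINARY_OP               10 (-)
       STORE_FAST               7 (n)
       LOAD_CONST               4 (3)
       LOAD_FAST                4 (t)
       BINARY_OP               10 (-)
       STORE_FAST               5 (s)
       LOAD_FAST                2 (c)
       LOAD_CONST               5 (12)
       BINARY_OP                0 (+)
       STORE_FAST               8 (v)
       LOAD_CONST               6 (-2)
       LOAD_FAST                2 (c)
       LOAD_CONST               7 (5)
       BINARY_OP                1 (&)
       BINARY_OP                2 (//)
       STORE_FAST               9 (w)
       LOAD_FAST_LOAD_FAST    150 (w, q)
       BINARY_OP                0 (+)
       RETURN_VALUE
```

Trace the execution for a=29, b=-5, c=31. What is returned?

LOAD_FAST_LOAD_FAST b,c → push -5,31. Stack: [-5, 31]
BINARY_OP + → -5 + 31 = 26. Stack: [26]
LOAD_FAST a → push 29. Stack: [26, 29]
BINARY_OP // → 26 // 29 = 0. Stack: [0]
STORE_FAST p → p=0. Stack: []
LOAD_FAST_LOAD_FAST p,b → push 0,-5. Stack: [0, -5]
BINARY_OP + → 0 + -5 = -5. Stack: [-5]
LOAD_CONST → push 4. Stack: [-5, 4]
BINARY_OP // → -5 // 4 = -2. Stack: [-2]
STORE_FAST t → t=-2. Stack: []
LOAD_FAST a → push 29. Stack: [29]
LOAD_CONST → push 9. Stack: [29, 9]
BINARY_OP + → 29 + 9 = 38. Stack: [38]
STORE_FAST s → s=38. Stack: []
LOAD_FAST_LOAD_FAST s,a → push 38,29. Stack: [38, 29]
BINARY_OP * → 38 * 29 = 1102. Stack: [1102]
STORE_FAST q → q=1102. Stack: []
LOAD_CONST → push 7. Stack: [7]
LOAD_FAST t → push -2. Stack: [7, -2]
BINARY_OP - → 7 - -2 = 9. Stack: [9]
STORE_FAST n → n=9. Stack: []
LOAD_CONST → push 3. Stack: [3]
LOAD_FAST t → push -2. Stack: [3, -2]
BINARY_OP - → 3 - -2 = 5. Stack: [5]
STORE_FAST s → s=5. Stack: []
LOAD_FAST c → push 31. Stack: [31]
LOAD_CONST → push 12. Stack: [31, 12]
BINARY_OP + → 31 + 12 = 43. Stack: [43]
STORE_FAST v → v=43. Stack: []
LOAD_CONST → push -2. Stack: [-2]
LOAD_FAST c → push 31. Stack: [-2, 31]
LOAD_CONST → push 5. Stack: [-2, 31, 5]
BINARY_OP & → 31 & 5 = 5. Stack: [-2, 5]
BINARY_OP // → -2 // 5 = -1. Stack: [-1]
STORE_FAST w → w=-1. Stack: []
LOAD_FAST_LOAD_FAST w,q → push -1,1102. Stack: [-1, 1102]
BINARY_OP + → -1 + 1102 = 1101. Stack: [1101]
RETURN_VALUE → return 1101.

1101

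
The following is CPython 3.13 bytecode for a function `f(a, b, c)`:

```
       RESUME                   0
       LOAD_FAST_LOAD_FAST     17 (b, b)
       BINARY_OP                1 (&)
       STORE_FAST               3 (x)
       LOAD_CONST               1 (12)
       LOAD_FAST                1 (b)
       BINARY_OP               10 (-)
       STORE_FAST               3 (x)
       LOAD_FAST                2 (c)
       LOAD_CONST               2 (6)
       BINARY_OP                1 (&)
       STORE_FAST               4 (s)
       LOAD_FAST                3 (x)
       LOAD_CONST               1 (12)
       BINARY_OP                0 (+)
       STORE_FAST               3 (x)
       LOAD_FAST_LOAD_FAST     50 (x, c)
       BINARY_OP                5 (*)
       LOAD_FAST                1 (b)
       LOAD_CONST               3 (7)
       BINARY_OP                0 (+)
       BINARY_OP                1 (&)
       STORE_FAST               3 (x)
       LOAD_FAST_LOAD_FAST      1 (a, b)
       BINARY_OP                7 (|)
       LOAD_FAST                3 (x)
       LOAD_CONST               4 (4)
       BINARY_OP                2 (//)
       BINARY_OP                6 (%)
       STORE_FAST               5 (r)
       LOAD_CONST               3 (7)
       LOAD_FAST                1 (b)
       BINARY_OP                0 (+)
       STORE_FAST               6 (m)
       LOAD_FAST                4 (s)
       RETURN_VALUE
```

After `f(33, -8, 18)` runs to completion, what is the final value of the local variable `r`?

LOAD_FAST_LOAD_FAST b,b → push -8,-8. Stack: [-8, -8]
BINARY_OP & → -8 & -8 = -8. Stack: [-8]
STORE_FAST x → x=-8. Stack: []
LOAD_CONST → push 12. Stack: [12]
LOAD_FAST b → push -8. Stack: [12, -8]
BINARY_OP - → 12 - -8 = 20. Stack: [20]
STORE_FAST x → x=20. Stack: []
LOAD_FAST c → push 18. Stack: [18]
LOAD_CONST → push 6. Stack: [18, 6]
BINARY_OP & → 18 & 6 = 2. Stack: [2]
STORE_FAST s → s=2. Stack: []
LOAD_FAST x → push 20. Stack: [20]
LOAD_CONST → push 12. Stack: [20, 12]
BINARY_OP + → 20 + 12 = 32. Stack: [32]
STORE_FAST x → x=32. Stack: []
LOAD_FAST_LOAD_FAST x,c → push 32,18. Stack: [32, 18]
BINARY_OP * → 32 * 18 = 576. Stack: [576]
LOAD_FAST b → push -8. Stack: [576, -8]
LOAD_CONST → push 7. Stack: [576, -8, 7]
BINARY_OP + → -8 + 7 = -1. Stack: [576, -1]
BINARY_OP & → 576 & -1 = 576. Stack: [576]
STORE_FAST x → x=576. Stack: []
LOAD_FAST_LOAD_FAST a,b → push 33,-8. Stack: [33, -8]
BINARY_OP | → 33 | -8 = -7. Stack: [-7]
LOAD_FAST x → push 576. Stack: [-7, 576]
LOAD_CONST → push 4. Stack: [-7, 576, 4]
BINARY_OP // → 576 // 4 = 144. Stack: [-7, 144]
BINARY_OP % → -7 % 144 = 137. Stack: [137]
STORE_FAST r → r=137. Stack: []
LOAD_CONST → push 7. Stack: [7]
LOAD_FAST b → push -8. Stack: [7, -8]
BINARY_OP + → 7 + -8 = -1. Stack: [-1]
STORE_FAST m → m=-1. Stack: []
LOAD_FAST s → push 2. Stack: [2]
RETURN_VALUE → return 2.

137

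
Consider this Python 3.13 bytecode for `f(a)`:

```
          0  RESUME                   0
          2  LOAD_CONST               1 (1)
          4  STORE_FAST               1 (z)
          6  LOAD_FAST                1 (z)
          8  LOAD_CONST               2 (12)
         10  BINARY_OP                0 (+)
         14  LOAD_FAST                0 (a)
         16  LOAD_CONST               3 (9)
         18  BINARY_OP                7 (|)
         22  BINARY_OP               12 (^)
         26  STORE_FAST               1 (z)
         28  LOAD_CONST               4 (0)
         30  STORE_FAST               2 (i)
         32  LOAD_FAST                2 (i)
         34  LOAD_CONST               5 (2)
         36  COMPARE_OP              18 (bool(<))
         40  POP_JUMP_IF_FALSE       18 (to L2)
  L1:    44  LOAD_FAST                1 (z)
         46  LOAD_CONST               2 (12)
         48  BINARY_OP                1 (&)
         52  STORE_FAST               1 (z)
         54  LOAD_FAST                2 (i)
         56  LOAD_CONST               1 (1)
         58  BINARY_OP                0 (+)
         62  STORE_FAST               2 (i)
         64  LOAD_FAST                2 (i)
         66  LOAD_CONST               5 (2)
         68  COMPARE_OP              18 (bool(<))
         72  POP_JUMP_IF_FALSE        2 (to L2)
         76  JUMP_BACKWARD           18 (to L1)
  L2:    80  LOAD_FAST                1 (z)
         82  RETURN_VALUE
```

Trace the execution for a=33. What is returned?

4

LOAD_CONST → push 1. Stack: [1]
STORE_FAST z → z=1. Stack: []
LOAD_FAST z → push 1. Stack: [1]
LOAD_CONST → push 12. Stack: [1, 12]
BINARY_OP + → 1 + 12 = 13. Stack: [13]
LOAD_FAST a → push 33. Stack: [13, 33]
LOAD_CONST → push 9. Stack: [13, 33, 9]
BINARY_OP | → 33 | 9 = 41. Stack: [13, 41]
BINARY_OP ^ → 13 ^ 41 = 36. Stack: [36]
STORE_FAST z → z=36. Stack: []
LOAD_CONST → push 0. Stack: [0]
STORE_FAST i → i=0. Stack: []
LOAD_FAST i → push 0. Stack: [0]
LOAD_CONST → push 2. Stack: [0, 2]
COMPARE_OP bool(<) → 0 vs 2 = True. Stack: [True]
POP_JUMP_IF_FALSE → pop True; no jump. Stack: []
LOAD_FAST z → push 36. Stack: [36]
LOAD_CONST → push 12. Stack: [36, 12]
BINARY_OP & → 36 & 12 = 4. Stack: [4]
STORE_FAST z → z=4. Stack: []
LOAD_FAST i → push 0. Stack: [0]
LOAD_CONST → push 1. Stack: [0, 1]
BINARY_OP + → 0 + 1 = 1. Stack: [1]
STORE_FAST i → i=1. Stack: []
LOAD_FAST i → push 1. Stack: [1]
LOAD_CONST → push 2. Stack: [1, 2]
COMPARE_OP bool(<) → 1 vs 2 = True. Stack: [True]
POP_JUMP_IF_FALSE → pop True; no jump. Stack: []
LOAD_FAST z → push 4. Stack: [4]
LOAD_CONST → push 12. Stack: [4, 12]
BINARY_OP & → 4 & 12 = 4. Stack: [4]
STORE_FAST z → z=4. Stack: []
LOAD_FAST i → push 1. Stack: [1]
LOAD_CONST → push 1. Stack: [1, 1]
BINARY_OP + → 1 + 1 = 2. Stack: [2]
STORE_FAST i → i=2. Stack: []
LOAD_FAST i → push 2. Stack: [2]
LOAD_CONST → push 2. Stack: [2, 2]
COMPARE_OP bool(<) → 2 vs 2 = False. Stack: [False]
POP_JUMP_IF_FALSE → pop False; jump. Stack: []
LOAD_FAST z → push 4. Stack: [4]
RETURN_VALUE → return 4.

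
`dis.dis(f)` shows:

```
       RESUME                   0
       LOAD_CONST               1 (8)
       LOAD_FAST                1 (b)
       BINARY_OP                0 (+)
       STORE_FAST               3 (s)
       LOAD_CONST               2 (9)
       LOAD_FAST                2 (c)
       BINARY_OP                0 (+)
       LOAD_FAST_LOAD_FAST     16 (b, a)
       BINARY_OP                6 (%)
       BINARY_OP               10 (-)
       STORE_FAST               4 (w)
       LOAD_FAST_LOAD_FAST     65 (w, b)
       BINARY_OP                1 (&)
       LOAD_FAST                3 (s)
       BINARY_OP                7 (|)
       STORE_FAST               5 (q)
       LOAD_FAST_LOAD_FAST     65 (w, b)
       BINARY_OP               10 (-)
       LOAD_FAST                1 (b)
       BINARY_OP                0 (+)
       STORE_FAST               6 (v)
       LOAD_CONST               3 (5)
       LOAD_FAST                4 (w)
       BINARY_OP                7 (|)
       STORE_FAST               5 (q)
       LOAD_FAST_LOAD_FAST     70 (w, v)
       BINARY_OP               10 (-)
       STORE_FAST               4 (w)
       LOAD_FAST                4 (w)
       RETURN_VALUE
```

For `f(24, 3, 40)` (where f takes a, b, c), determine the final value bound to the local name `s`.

LOAD_CONST → push 8. Stack: [8]
LOAD_FAST b → push 3. Stack: [8, 3]
BINARY_OP + → 8 + 3 = 11. Stack: [11]
STORE_FAST s → s=11. Stack: []
LOAD_CONST → push 9. Stack: [9]
LOAD_FAST c → push 40. Stack: [9, 40]
BINARY_OP + → 9 + 40 = 49. Stack: [49]
LOAD_FAST_LOAD_FAST b,a → push 3,24. Stack: [49, 3, 24]
BINARY_OP % → 3 % 24 = 3. Stack: [49, 3]
BINARY_OP - → 49 - 3 = 46. Stack: [46]
STORE_FAST w → w=46. Stack: []
LOAD_FAST_LOAD_FAST w,b → push 46,3. Stack: [46, 3]
BINARY_OP & → 46 & 3 = 2. Stack: [2]
LOAD_FAST s → push 11. Stack: [2, 11]
BINARY_OP | → 2 | 11 = 11. Stack: [11]
STORE_FAST q → q=11. Stack: []
LOAD_FAST_LOAD_FAST w,b → push 46,3. Stack: [46, 3]
BINARY_OP - → 46 - 3 = 43. Stack: [43]
LOAD_FAST b → push 3. Stack: [43, 3]
BINARY_OP + → 43 + 3 = 46. Stack: [46]
STORE_FAST v → v=46. Stack: []
LOAD_CONST → push 5. Stack: [5]
LOAD_FAST w → push 46. Stack: [5, 46]
BINARY_OP | → 5 | 46 = 47. Stack: [47]
STORE_FAST q → q=47. Stack: []
LOAD_FAST_LOAD_FAST w,v → push 46,46. Stack: [46, 46]
BINARY_OP - → 46 - 46 = 0. Stack: [0]
STORE_FAST w → w=0. Stack: []
LOAD_FAST w → push 0. Stack: [0]
RETURN_VALUE → return 0.

11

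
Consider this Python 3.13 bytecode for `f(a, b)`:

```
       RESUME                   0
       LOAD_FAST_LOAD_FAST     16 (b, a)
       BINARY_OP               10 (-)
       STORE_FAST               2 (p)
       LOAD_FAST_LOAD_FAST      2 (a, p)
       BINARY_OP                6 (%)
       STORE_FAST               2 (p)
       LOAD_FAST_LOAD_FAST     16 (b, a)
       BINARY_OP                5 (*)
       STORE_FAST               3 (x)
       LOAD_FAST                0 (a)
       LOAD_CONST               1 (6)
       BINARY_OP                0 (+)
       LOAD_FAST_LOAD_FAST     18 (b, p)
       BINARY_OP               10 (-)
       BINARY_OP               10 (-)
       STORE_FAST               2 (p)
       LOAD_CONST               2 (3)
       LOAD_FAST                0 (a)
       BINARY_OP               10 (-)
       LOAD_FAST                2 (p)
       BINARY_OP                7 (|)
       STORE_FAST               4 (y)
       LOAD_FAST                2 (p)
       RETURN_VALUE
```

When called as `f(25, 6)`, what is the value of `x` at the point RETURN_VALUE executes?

LOAD_FAST_LOAD_FAST b,a → push 6,25. Stack: [6, 25]
BINARY_OP - → 6 - 25 = -19. Stack: [-19]
STORE_FAST p → p=-19. Stack: []
LOAD_FAST_LOAD_FAST a,p → push 25,-19. Stack: [25, -19]
BINARY_OP % → 25 % -19 = -13. Stack: [-13]
STORE_FAST p → p=-13. Stack: []
LOAD_FAST_LOAD_FAST b,a → push 6,25. Stack: [6, 25]
BINARY_OP * → 6 * 25 = 150. Stack: [150]
STORE_FAST x → x=150. Stack: []
LOAD_FAST a → push 25. Stack: [25]
LOAD_CONST → push 6. Stack: [25, 6]
BINARY_OP + → 25 + 6 = 31. Stack: [31]
LOAD_FAST_LOAD_FAST b,p → push 6,-13. Stack: [31, 6, -13]
BINARY_OP - → 6 - -13 = 19. Stack: [31, 19]
BINARY_OP - → 31 - 19 = 12. Stack: [12]
STORE_FAST p → p=12. Stack: []
LOAD_CONST → push 3. Stack: [3]
LOAD_FAST a → push 25. Stack: [3, 25]
BINARY_OP - → 3 - 25 = -22. Stack: [-22]
LOAD_FAST p → push 12. Stack: [-22, 12]
BINARY_OP | → -22 | 12 = -18. Stack: [-18]
STORE_FAST y → y=-18. Stack: []
LOAD_FAST p → push 12. Stack: [12]
RETURN_VALUE → return 12.

150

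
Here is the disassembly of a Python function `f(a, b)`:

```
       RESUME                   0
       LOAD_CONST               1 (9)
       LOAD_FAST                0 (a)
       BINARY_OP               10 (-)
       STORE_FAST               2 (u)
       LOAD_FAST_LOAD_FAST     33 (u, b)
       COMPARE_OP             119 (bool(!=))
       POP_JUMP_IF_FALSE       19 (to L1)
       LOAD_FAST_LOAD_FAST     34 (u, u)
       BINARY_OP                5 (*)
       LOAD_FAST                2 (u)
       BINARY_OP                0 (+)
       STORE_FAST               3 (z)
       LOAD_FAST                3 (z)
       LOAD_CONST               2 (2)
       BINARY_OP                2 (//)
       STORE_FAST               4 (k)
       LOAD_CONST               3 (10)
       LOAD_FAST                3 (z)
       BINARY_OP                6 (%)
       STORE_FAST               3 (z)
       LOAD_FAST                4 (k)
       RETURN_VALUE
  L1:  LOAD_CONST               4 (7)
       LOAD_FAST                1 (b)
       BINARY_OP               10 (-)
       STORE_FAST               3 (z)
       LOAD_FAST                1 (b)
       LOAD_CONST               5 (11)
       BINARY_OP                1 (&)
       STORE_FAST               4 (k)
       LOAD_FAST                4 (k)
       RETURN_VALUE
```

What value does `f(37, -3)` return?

LOAD_CONST → push 9. Stack: [9]
LOAD_FAST a → push 37. Stack: [9, 37]
BINARY_OP - → 9 - 37 = -28. Stack: [-28]
STORE_FAST u → u=-28. Stack: []
LOAD_FAST_LOAD_FAST u,b → push -28,-3. Stack: [-28, -3]
COMPARE_OP bool(!=) → -28 vs -3 = True. Stack: [True]
POP_JUMP_IF_FALSE → pop True; no jump. Stack: []
LOAD_FAST_LOAD_FAST u,u → push -28,-28. Stack: [-28, -28]
BINARY_OP * → -28 * -28 = 784. Stack: [784]
LOAD_FAST u → push -28. Stack: [784, -28]
BINARY_OP + → 784 + -28 = 756. Stack: [756]
STORE_FAST z → z=756. Stack: []
LOAD_FAST z → push 756. Stack: [756]
LOAD_CONST → push 2. Stack: [756, 2]
BINARY_OP // → 756 // 2 = 378. Stack: [378]
STORE_FAST k → k=378. Stack: []
LOAD_CONST → push 10. Stack: [10]
LOAD_FAST z → push 756. Stack: [10, 756]
BINARY_OP % → 10 % 756 = 10. Stack: [10]
STORE_FAST z → z=10. Stack: []
LOAD_FAST k → push 378. Stack: [378]
RETURN_VALUE → return 378.

378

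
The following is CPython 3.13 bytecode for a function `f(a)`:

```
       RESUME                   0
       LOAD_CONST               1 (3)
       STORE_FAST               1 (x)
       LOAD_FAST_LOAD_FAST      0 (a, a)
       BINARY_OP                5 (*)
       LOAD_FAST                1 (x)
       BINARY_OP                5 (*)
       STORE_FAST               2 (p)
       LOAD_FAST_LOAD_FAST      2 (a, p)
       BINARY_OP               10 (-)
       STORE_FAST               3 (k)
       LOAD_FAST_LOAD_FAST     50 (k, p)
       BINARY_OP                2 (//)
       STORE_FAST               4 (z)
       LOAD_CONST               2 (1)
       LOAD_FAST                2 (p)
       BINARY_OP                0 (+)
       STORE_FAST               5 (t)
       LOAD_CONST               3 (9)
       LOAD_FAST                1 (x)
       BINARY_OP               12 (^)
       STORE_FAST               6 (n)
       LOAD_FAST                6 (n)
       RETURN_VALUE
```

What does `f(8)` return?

LOAD_CONST → push 3. Stack: [3]
STORE_FAST x → x=3. Stack: []
LOAD_FAST_LOAD_FAST a,a → push 8,8. Stack: [8, 8]
BINARY_OP * → 8 * 8 = 64. Stack: [64]
LOAD_FAST x → push 3. Stack: [64, 3]
BINARY_OP * → 64 * 3 = 192. Stack: [192]
STORE_FAST p → p=192. Stack: []
LOAD_FAST_LOAD_FAST a,p → push 8,192. Stack: [8, 192]
BINARY_OP - → 8 - 192 = -184. Stack: [-184]
STORE_FAST k → k=-184. Stack: []
LOAD_FAST_LOAD_FAST k,p → push -184,192. Stack: [-184, 192]
BINARY_OP // → -184 // 192 = -1. Stack: [-1]
STORE_FAST z → z=-1. Stack: []
LOAD_CONST → push 1. Stack: [1]
LOAD_FAST p → push 192. Stack: [1, 192]
BINARY_OP + → 1 + 192 = 193. Stack: [193]
STORE_FAST t → t=193. Stack: []
LOAD_CONST → push 9. Stack: [9]
LOAD_FAST x → push 3. Stack: [9, 3]
BINARY_OP ^ → 9 ^ 3 = 10. Stack: [10]
STORE_FAST n → n=10. Stack: []
LOAD_FAST n → push 10. Stack: [10]
RETURN_VALUE → return 10.

10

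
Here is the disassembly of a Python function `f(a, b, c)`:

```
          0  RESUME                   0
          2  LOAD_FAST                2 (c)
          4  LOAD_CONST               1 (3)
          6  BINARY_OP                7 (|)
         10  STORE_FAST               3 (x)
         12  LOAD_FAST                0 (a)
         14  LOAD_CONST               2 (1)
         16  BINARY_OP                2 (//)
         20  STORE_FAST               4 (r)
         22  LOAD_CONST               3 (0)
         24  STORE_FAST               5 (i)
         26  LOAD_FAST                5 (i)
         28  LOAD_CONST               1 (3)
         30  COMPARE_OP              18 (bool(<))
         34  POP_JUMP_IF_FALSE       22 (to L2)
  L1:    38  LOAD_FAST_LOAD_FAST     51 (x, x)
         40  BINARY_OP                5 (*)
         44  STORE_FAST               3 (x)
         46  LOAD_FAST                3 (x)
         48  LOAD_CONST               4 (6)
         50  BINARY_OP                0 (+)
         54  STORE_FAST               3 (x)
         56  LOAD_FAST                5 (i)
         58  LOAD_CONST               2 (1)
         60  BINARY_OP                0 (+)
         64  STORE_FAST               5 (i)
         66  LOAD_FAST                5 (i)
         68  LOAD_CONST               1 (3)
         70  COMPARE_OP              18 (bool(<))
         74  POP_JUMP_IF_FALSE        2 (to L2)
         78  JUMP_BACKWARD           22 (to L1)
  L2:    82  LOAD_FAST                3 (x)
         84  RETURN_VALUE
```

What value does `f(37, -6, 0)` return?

LOAD_FAST c → push 0. Stack: [0]
LOAD_CONST → push 3. Stack: [0, 3]
BINARY_OP | → 0 | 3 = 3. Stack: [3]
STORE_FAST x → x=3. Stack: []
LOAD_FAST a → push 37. Stack: [37]
LOAD_CONST → push 1. Stack: [37, 1]
BINARY_OP // → 37 // 1 = 37. Stack: [37]
STORE_FAST r → r=37. Stack: []
LOAD_CONST → push 0. Stack: [0]
STORE_FAST i → i=0. Stack: []
LOAD_FAST i → push 0. Stack: [0]
LOAD_CONST → push 3. Stack: [0, 3]
COMPARE_OP bool(<) → 0 vs 3 = True. Stack: [True]
POP_JUMP_IF_FALSE → pop True; no jump. Stack: []
LOAD_FAST_LOAD_FAST x,x → push 3,3. Stack: [3, 3]
BINARY_OP * → 3 * 3 = 9. Stack: [9]
STORE_FAST x → x=9. Stack: []
LOAD_FAST x → push 9. Stack: [9]
LOAD_CONST → push 6. Stack: [9, 6]
BINARY_OP + → 9 + 6 = 15. Stack: [15]
STORE_FAST x → x=15. Stack: []
LOAD_FAST i → push 0. Stack: [0]
LOAD_CONST → push 1. Stack: [0, 1]
BINARY_OP + → 0 + 1 = 1. Stack: [1]
STORE_FAST i → i=1. Stack: []
LOAD_FAST i → push 1. Stack: [1]
LOAD_CONST → push 3. Stack: [1, 3]
COMPARE_OP bool(<) → 1 vs 3 = True. Stack: [True]
POP_JUMP_IF_FALSE → pop True; no jump. Stack: []
LOAD_FAST_LOAD_FAST x,x → push 15,15. Stack: [15, 15]
BINARY_OP * → 15 * 15 = 225. Stack: [225]
STORE_FAST x → x=225. Stack: []
LOAD_FAST x → push 225. Stack: [225]
LOAD_CONST → push 6. Stack: [225, 6]
BINARY_OP + → 225 + 6 = 231. Stack: [231]
STORE_FAST x → x=231. Stack: []
LOAD_FAST i → push 1. Stack: [1]
LOAD_CONST → push 1. Stack: [1, 1]
BINARY_OP + → 1 + 1 = 2. Stack: [2]
STORE_FAST i → i=2. Stack: []
LOAD_FAST i → push 2. Stack: [2]
LOAD_CONST → push 3. Stack: [2, 3]
COMPARE_OP bool(<) → 2 vs 3 = True. Stack: [True]
POP_JUMP_IF_FALSE → pop True; no jump. Stack: []
LOAD_FAST_LOAD_FAST x,x → push 231,231. Stack: [231, 231]
BINARY_OP * → 231 * 231 = 53361. Stack: [53361]
STORE_FAST x → x=53361. Stack: []
LOAD_FAST x → push 53361. Stack: [53361]
LOAD_CONST → push 6. Stack: [53361, 6]
BINARY_OP + → 53361 + 6 = 53367. Stack: [53367]
STORE_FAST x → x=53367. Stack: []
LOAD_FAST i → push 2. Stack: [2]
LOAD_CONST → push 1. Stack: [2, 1]
BINARY_OP + → 2 + 1 = 3. Stack: [3]
STORE_FAST i → i=3. Stack: []
LOAD_FAST i → push 3. Stack: [3]
LOAD_CONST → push 3. Stack: [3, 3]
COMPARE_OP bool(<) → 3 vs 3 = False. Stack: [False]
POP_JUMP_IF_FALSE → pop False; jump. Stack: []
LOAD_FAST x → push 53367. Stack: [53367]
RETURN_VALUE → return 53367.

53367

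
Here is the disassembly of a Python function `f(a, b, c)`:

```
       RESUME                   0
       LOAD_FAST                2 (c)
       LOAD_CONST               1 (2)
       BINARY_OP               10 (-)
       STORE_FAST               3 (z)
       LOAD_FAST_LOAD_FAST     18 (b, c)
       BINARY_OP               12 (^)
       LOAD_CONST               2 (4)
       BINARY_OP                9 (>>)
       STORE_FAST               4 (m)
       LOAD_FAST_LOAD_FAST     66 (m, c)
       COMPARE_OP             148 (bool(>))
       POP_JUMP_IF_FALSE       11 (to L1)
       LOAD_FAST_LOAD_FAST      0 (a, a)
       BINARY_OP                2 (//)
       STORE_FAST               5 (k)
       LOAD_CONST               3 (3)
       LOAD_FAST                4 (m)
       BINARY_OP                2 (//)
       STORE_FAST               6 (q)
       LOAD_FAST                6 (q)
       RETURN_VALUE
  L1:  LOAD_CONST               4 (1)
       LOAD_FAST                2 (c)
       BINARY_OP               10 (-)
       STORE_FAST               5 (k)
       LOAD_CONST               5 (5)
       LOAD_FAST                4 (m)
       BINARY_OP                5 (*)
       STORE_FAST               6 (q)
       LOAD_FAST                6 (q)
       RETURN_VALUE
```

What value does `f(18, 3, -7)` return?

LOAD_FAST c → push -7. Stack: [-7]
LOAD_CONST → push 2. Stack: [-7, 2]
BINARY_OP - → -7 - 2 = -9. Stack: [-9]
STORE_FAST z → z=-9. Stack: []
LOAD_FAST_LOAD_FAST b,c → push 3,-7. Stack: [3, -7]
BINARY_OP ^ → 3 ^ -7 = -6. Stack: [-6]
LOAD_CONST → push 4. Stack: [-6, 4]
BINARY_OP >> → -6 >> 4 = -1. Stack: [-1]
STORE_FAST m → m=-1. Stack: []
LOAD_FAST_LOAD_FAST m,c → push -1,-7. Stack: [-1, -7]
COMPARE_OP bool(>) → -1 vs -7 = True. Stack: [True]
POP_JUMP_IF_FALSE → pop True; no jump. Stack: []
LOAD_FAST_LOAD_FAST a,a → push 18,18. Stack: [18, 18]
BINARY_OP // → 18 // 18 = 1. Stack: [1]
STORE_FAST k → k=1. Stack: []
LOAD_CONST → push 3. Stack: [3]
LOAD_FAST m → push -1. Stack: [3, -1]
BINARY_OP // → 3 // -1 = -3. Stack: [-3]
STORE_FAST q → q=-3. Stack: []
LOAD_FAST q → push -3. Stack: [-3]
RETURN_VALUE → return -3.

-3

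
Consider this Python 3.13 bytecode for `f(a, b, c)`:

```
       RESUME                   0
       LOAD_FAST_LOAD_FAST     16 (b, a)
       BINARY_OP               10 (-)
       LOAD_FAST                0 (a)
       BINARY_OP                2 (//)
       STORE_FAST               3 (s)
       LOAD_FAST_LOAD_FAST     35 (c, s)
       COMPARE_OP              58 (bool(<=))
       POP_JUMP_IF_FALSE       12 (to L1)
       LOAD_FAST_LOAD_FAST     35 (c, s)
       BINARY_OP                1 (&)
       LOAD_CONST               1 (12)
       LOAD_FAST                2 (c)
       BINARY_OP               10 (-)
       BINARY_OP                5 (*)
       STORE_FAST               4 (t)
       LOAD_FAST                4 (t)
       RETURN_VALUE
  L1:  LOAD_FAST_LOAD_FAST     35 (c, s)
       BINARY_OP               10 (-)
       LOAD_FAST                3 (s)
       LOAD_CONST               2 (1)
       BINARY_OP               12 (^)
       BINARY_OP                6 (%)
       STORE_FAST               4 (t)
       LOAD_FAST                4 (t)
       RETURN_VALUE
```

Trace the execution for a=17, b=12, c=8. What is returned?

LOAD_FAST_LOAD_FAST b,a → push 12,17. Stack: [12, 17]
BINARY_OP - → 12 - 17 = -5. Stack: [-5]
LOAD_FAST a → push 17. Stack: [-5, 17]
BINARY_OP // → -5 // 17 = -1. Stack: [-1]
STORE_FAST s → s=-1. Stack: []
LOAD_FAST_LOAD_FAST c,s → push 8,-1. Stack: [8, -1]
COMPARE_OP bool(<=) → 8 vs -1 = False. Stack: [False]
POP_JUMP_IF_FALSE → pop False; jump. Stack: []
LOAD_FAST_LOAD_FAST c,s → push 8,-1. Stack: [8, -1]
BINARY_OP - → 8 - -1 = 9. Stack: [9]
LOAD_FAST s → push -1. Stack: [9, -1]
LOAD_CONST → push 1. Stack: [9, -1, 1]
BINARY_OP ^ → -1 ^ 1 = -2. Stack: [9, -2]
BINARY_OP % → 9 % -2 = -1. Stack: [-1]
STORE_FAST t → t=-1. Stack: []
LOAD_FAST t → push -1. Stack: [-1]
RETURN_VALUE → return -1.

-1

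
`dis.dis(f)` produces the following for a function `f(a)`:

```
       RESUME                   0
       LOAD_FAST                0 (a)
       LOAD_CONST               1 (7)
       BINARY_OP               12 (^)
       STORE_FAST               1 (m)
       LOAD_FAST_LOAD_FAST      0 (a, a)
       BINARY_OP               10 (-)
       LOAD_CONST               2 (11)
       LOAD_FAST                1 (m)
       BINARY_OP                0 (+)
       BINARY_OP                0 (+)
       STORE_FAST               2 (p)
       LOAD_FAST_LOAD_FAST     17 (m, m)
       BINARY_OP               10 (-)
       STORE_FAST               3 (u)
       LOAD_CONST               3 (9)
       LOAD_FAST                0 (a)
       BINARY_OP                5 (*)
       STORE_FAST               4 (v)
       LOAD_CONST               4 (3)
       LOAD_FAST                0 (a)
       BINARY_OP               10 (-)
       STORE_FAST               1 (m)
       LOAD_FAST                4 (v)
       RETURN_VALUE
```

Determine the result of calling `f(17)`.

LOAD_FAST a → push 17. Stack: [17]
LOAD_CONST → push 7. Stack: [17, 7]
BINARY_OP ^ → 17 ^ 7 = 22. Stack: [22]
STORE_FAST m → m=22. Stack: []
LOAD_FAST_LOAD_FAST a,a → push 17,17. Stack: [17, 17]
BINARY_OP - → 17 - 17 = 0. Stack: [0]
LOAD_CONST → push 11. Stack: [0, 11]
LOAD_FAST m → push 22. Stack: [0, 11, 22]
BINARY_OP + → 11 + 22 = 33. Stack: [0, 33]
BINARY_OP + → 0 + 33 = 33. Stack: [33]
STORE_FAST p → p=33. Stack: []
LOAD_FAST_LOAD_FAST m,m → push 22,22. Stack: [22, 22]
BINARY_OP - → 22 - 22 = 0. Stack: [0]
STORE_FAST u → u=0. Stack: []
LOAD_CONST → push 9. Stack: [9]
LOAD_FAST a → push 17. Stack: [9, 17]
BINARY_OP * → 9 * 17 = 153. Stack: [153]
STORE_FAST v → v=153. Stack: []
LOAD_CONST → push 3. Stack: [3]
LOAD_FAST a → push 17. Stack: [3, 17]
BINARY_OP - → 3 - 17 = -14. Stack: [-14]
STORE_FAST m → m=-14. Stack: []
LOAD_FAST v → push 153. Stack: [153]
RETURN_VALUE → return 153.

153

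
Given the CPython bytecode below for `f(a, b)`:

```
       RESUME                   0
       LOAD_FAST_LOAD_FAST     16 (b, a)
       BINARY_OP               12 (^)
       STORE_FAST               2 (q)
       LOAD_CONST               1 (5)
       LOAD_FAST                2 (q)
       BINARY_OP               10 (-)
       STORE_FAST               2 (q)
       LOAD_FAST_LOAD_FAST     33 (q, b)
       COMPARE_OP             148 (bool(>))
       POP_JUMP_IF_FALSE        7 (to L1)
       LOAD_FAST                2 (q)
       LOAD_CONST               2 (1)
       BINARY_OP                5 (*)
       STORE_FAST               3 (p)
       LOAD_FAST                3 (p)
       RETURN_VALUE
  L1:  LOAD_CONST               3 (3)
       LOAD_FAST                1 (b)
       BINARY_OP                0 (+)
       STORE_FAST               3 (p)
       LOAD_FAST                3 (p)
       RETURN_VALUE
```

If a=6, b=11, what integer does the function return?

14

LOAD_FAST_LOAD_FAST b,a → push 11,6. Stack: [11, 6]
BINARY_OP ^ → 11 ^ 6 = 13. Stack: [13]
STORE_FAST q → q=13. Stack: []
LOAD_CONST → push 5. Stack: [5]
LOAD_FAST q → push 13. Stack: [5, 13]
BINARY_OP - → 5 - 13 = -8. Stack: [-8]
STORE_FAST q → q=-8. Stack: []
LOAD_FAST_LOAD_FAST q,b → push -8,11. Stack: [-8, 11]
COMPARE_OP bool(>) → -8 vs 11 = False. Stack: [False]
POP_JUMP_IF_FALSE → pop False; jump. Stack: []
LOAD_CONST → push 3. Stack: [3]
LOAD_FAST b → push 11. Stack: [3, 11]
BINARY_OP + → 3 + 11 = 14. Stack: [14]
STORE_FAST p → p=14. Stack: []
LOAD_FAST p → push 14. Stack: [14]
RETURN_VALUE → return 14.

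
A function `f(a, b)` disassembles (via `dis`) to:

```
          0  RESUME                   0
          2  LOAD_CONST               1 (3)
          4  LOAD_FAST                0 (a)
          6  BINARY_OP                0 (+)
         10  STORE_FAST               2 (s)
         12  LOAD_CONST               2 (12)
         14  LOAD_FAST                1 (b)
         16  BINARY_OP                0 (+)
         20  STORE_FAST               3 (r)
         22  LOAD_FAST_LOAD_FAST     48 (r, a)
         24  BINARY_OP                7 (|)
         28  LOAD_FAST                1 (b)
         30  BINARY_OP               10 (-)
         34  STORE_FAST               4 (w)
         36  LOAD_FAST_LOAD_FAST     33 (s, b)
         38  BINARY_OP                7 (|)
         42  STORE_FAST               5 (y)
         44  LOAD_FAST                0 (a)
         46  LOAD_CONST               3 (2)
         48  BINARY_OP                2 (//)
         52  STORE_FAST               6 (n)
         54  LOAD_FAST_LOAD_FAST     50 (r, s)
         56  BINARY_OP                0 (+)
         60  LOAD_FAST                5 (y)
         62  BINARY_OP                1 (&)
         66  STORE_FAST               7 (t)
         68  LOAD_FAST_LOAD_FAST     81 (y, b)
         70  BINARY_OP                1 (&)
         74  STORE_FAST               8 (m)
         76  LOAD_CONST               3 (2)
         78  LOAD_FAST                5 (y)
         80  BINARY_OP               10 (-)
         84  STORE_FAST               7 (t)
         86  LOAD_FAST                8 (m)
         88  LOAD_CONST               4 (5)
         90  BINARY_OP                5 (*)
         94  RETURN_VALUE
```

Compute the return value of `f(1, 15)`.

75

LOAD_CONST → push 3. Stack: [3]
LOAD_FAST a → push 1. Stack: [3, 1]
BINARY_OP + → 3 + 1 = 4. Stack: [4]
STORE_FAST s → s=4. Stack: []
LOAD_CONST → push 12. Stack: [12]
LOAD_FAST b → push 15. Stack: [12, 15]
BINARY_OP + → 12 + 15 = 27. Stack: [27]
STORE_FAST r → r=27. Stack: []
LOAD_FAST_LOAD_FAST r,a → push 27,1. Stack: [27, 1]
BINARY_OP | → 27 | 1 = 27. Stack: [27]
LOAD_FAST b → push 15. Stack: [27, 15]
BINARY_OP - → 27 - 15 = 12. Stack: [12]
STORE_FAST w → w=12. Stack: []
LOAD_FAST_LOAD_FAST s,b → push 4,15. Stack: [4, 15]
BINARY_OP | → 4 | 15 = 15. Stack: [15]
STORE_FAST y → y=15. Stack: []
LOAD_FAST a → push 1. Stack: [1]
LOAD_CONST → push 2. Stack: [1, 2]
BINARY_OP // → 1 // 2 = 0. Stack: [0]
STORE_FAST n → n=0. Stack: []
LOAD_FAST_LOAD_FAST r,s → push 27,4. Stack: [27, 4]
BINARY_OP + → 27 + 4 = 31. Stack: [31]
LOAD_FAST y → push 15. Stack: [31, 15]
BINARY_OP & → 31 & 15 = 15. Stack: [15]
STORE_FAST t → t=15. Stack: []
LOAD_FAST_LOAD_FAST y,b → push 15,15. Stack: [15, 15]
BINARY_OP & → 15 & 15 = 15. Stack: [15]
STORE_FAST m → m=15. Stack: []
LOAD_CONST → push 2. Stack: [2]
LOAD_FAST y → push 15. Stack: [2, 15]
BINARY_OP - → 2 - 15 = -13. Stack: [-13]
STORE_FAST t → t=-13. Stack: []
LOAD_FAST m → push 15. Stack: [15]
LOAD_CONST → push 5. Stack: [15, 5]
BINARY_OP * → 15 * 5 = 75. Stack: [75]
RETURN_VALUE → return 75.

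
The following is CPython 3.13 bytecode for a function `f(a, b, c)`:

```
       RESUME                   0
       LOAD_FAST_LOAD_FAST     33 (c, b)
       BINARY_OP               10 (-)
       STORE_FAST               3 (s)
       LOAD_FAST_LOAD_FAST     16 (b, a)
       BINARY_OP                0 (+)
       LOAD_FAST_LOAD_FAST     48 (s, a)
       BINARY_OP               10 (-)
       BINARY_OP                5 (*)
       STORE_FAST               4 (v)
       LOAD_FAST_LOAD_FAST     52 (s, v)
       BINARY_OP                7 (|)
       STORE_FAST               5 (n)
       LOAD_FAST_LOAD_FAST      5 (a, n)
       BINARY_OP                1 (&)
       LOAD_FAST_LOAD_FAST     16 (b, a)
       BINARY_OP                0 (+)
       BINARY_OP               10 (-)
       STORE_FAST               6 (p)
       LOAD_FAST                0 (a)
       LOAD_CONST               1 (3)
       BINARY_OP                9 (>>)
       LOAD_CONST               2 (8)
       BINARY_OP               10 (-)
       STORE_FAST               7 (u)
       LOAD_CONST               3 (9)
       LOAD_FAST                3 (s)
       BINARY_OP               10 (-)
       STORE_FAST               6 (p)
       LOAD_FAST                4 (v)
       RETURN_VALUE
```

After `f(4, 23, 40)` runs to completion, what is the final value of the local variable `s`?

17

LOAD_FAST_LOAD_FAST c,b → push 40,23. Stack: [40, 23]
BINARY_OP - → 40 - 23 = 17. Stack: [17]
STORE_FAST s → s=17. Stack: []
LOAD_FAST_LOAD_FAST b,a → push 23,4. Stack: [23, 4]
BINARY_OP + → 23 + 4 = 27. Stack: [27]
LOAD_FAST_LOAD_FAST s,a → push 17,4. Stack: [27, 17, 4]
BINARY_OP - → 17 - 4 = 13. Stack: [27, 13]
BINARY_OP * → 27 * 13 = 351. Stack: [351]
STORE_FAST v → v=351. Stack: []
LOAD_FAST_LOAD_FAST s,v → push 17,351. Stack: [17, 351]
BINARY_OP | → 17 | 351 = 351. Stack: [351]
STORE_FAST n → n=351. Stack: []
LOAD_FAST_LOAD_FAST a,n → push 4,351. Stack: [4, 351]
BINARY_OP & → 4 & 351 = 4. Stack: [4]
LOAD_FAST_LOAD_FAST b,a → push 23,4. Stack: [4, 23, 4]
BINARY_OP + → 23 + 4 = 27. Stack: [4, 27]
BINARY_OP - → 4 - 27 = -23. Stack: [-23]
STORE_FAST p → p=-23. Stack: []
LOAD_FAST a → push 4. Stack: [4]
LOAD_CONST → push 3. Stack: [4, 3]
BINARY_OP >> → 4 >> 3 = 0. Stack: [0]
LOAD_CONST → push 8. Stack: [0, 8]
BINARY_OP - → 0 - 8 = -8. Stack: [-8]
STORE_FAST u → u=-8. Stack: []
LOAD_CONST → push 9. Stack: [9]
LOAD_FAST s → push 17. Stack: [9, 17]
BINARY_OP - → 9 - 17 = -8. Stack: [-8]
STORE_FAST p → p=-8. Stack: []
LOAD_FAST v → push 351. Stack: [351]
RETURN_VALUE → return 351.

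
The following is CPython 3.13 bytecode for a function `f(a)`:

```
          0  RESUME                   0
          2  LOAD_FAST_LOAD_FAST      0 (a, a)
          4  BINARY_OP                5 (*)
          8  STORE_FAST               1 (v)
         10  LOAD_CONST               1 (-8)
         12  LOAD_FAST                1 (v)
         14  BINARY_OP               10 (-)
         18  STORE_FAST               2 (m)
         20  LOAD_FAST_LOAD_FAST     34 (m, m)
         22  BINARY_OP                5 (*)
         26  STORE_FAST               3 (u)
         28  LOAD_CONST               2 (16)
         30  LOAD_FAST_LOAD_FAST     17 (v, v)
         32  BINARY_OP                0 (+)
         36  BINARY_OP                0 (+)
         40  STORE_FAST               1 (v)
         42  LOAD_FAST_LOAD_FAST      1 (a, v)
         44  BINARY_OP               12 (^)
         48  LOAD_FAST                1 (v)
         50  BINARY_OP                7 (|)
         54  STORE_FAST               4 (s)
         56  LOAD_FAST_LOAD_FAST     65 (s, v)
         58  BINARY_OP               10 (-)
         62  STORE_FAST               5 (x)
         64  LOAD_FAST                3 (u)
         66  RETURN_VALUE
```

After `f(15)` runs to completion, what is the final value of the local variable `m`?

LOAD_FAST_LOAD_FAST a,a → push 15,15. Stack: [15, 15]
BINARY_OP * → 15 * 15 = 225. Stack: [225]
STORE_FAST v → v=225. Stack: []
LOAD_CONST → push -8. Stack: [-8]
LOAD_FAST v → push 225. Stack: [-8, 225]
BINARY_OP - → -8 - 225 = -233. Stack: [-233]
STORE_FAST m → m=-233. Stack: []
LOAD_FAST_LOAD_FAST m,m → push -233,-233. Stack: [-233, -233]
BINARY_OP * → -233 * -233 = 54289. Stack: [54289]
STORE_FAST u → u=54289. Stack: []
LOAD_CONST → push 16. Stack: [16]
LOAD_FAST_LOAD_FAST v,v → push 225,225. Stack: [16, 225, 225]
BINARY_OP + → 225 + 225 = 450. Stack: [16, 450]
BINARY_OP + → 16 + 450 = 466. Stack: [466]
STORE_FAST v → v=466. Stack: []
LOAD_FAST_LOAD_FAST a,v → push 15,466. Stack: [15, 466]
BINARY_OP ^ → 15 ^ 466 = 477. Stack: [477]
LOAD_FAST v → push 466. Stack: [477, 466]
BINARY_OP | → 477 | 466 = 479. Stack: [479]
STORE_FAST s → s=479. Stack: []
LOAD_FAST_LOAD_FAST s,v → push 479,466. Stack: [479, 466]
BINARY_OP - → 479 - 466 = 13. Stack: [13]
STORE_FAST x → x=13. Stack: []
LOAD_FAST u → push 54289. Stack: [54289]
RETURN_VALUE → return 54289.

-233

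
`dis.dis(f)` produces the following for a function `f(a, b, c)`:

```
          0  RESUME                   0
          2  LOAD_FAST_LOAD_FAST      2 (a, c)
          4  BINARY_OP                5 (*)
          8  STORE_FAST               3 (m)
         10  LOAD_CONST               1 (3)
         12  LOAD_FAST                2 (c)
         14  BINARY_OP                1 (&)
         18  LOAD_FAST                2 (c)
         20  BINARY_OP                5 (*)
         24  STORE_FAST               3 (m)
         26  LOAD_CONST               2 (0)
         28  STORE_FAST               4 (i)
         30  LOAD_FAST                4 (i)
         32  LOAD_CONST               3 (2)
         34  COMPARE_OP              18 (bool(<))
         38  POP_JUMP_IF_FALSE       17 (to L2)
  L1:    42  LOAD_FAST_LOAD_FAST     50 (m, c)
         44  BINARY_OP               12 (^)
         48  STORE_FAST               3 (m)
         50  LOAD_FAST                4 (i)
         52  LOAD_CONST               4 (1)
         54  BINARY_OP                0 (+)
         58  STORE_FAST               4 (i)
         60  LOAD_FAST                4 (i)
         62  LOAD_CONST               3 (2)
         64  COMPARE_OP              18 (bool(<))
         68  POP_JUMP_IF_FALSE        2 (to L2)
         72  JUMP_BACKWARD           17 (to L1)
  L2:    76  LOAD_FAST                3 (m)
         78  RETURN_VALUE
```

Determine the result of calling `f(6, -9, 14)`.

28

LOAD_FAST_LOAD_FAST a,c → push 6,14. Stack: [6, 14]
BINARY_OP * → 6 * 14 = 84. Stack: [84]
STORE_FAST m → m=84. Stack: []
LOAD_CONST → push 3. Stack: [3]
LOAD_FAST c → push 14. Stack: [3, 14]
BINARY_OP & → 3 & 14 = 2. Stack: [2]
LOAD_FAST c → push 14. Stack: [2, 14]
BINARY_OP * → 2 * 14 = 28. Stack: [28]
STORE_FAST m → m=28. Stack: []
LOAD_CONST → push 0. Stack: [0]
STORE_FAST i → i=0. Stack: []
LOAD_FAST i → push 0. Stack: [0]
LOAD_CONST → push 2. Stack: [0, 2]
COMPARE_OP bool(<) → 0 vs 2 = True. Stack: [True]
POP_JUMP_IF_FALSE → pop True; no jump. Stack: []
LOAD_FAST_LOAD_FAST m,c → push 28,14. Stack: [28, 14]
BINARY_OP ^ → 28 ^ 14 = 18. Stack: [18]
STORE_FAST m → m=18. Stack: []
LOAD_FAST i → push 0. Stack: [0]
LOAD_CONST → push 1. Stack: [0, 1]
BINARY_OP + → 0 + 1 = 1. Stack: [1]
STORE_FAST i → i=1. Stack: []
LOAD_FAST i → push 1. Stack: [1]
LOAD_CONST → push 2. Stack: [1, 2]
COMPARE_OP bool(<) → 1 vs 2 = True. Stack: [True]
POP_JUMP_IF_FALSE → pop True; no jump. Stack: []
LOAD_FAST_LOAD_FAST m,c → push 18,14. Stack: [18, 14]
BINARY_OP ^ → 18 ^ 14 = 28. Stack: [28]
STORE_FAST m → m=28. Stack: []
LOAD_FAST i → push 1. Stack: [1]
LOAD_CONST → push 1. Stack: [1, 1]
BINARY_OP + → 1 + 1 = 2. Stack: [2]
STORE_FAST i → i=2. Stack: []
LOAD_FAST i → push 2. Stack: [2]
LOAD_CONST → push 2. Stack: [2, 2]
COMPARE_OP bool(<) → 2 vs 2 = False. Stack: [False]
POP_JUMP_IF_FALSE → pop False; jump. Stack: []
LOAD_FAST m → push 28. Stack: [28]
RETURN_VALUE → return 28.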